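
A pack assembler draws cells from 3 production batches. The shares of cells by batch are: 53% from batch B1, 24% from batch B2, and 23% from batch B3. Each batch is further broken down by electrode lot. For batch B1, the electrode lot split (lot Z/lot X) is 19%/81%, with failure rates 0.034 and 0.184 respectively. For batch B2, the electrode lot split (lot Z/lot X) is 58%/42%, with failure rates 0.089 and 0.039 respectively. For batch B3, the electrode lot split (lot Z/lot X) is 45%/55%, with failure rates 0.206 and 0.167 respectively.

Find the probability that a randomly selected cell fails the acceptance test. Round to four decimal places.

P(F|B1) = 0.19·0.034 + 0.81·0.184 = 0.00646 + 0.14904 = 0.1555
P(F|B2) = 0.58·0.089 + 0.42·0.039 = 0.05162 + 0.01638 = 0.068
P(F|B3) = 0.45·0.206 + 0.55·0.167 = 0.0927 + 0.09185 = 0.18455
Then overall,
P(F) = 0.53·0.1555 + 0.24·0.068 + 0.23·0.18455
      = 0.082415 + 0.01632 + 0.0424465 = 0.1411815

P(F) ≈ 0.1412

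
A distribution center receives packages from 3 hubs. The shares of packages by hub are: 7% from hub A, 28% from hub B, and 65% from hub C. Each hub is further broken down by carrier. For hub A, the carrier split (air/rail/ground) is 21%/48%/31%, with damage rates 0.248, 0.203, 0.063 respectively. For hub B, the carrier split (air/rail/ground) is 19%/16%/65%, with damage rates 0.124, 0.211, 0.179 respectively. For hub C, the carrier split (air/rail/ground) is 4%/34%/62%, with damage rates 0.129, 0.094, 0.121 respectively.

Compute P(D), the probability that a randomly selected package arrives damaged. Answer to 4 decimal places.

P(D) ≈ 0.1334

P(D|A) = 0.21·0.248 + 0.48·0.203 + 0.31·0.063 = 0.05208 + 0.09744 + 0.01953 = 0.16905
P(D|B) = 0.19·0.124 + 0.16·0.211 + 0.65·0.179 = 0.02356 + 0.03376 + 0.11635 = 0.17367
P(D|C) = 0.04·0.129 + 0.34·0.094 + 0.62·0.121 = 0.00516 + 0.03196 + 0.07502 = 0.11214
By total probability over the outer partition,
P(D) = 0.07·0.16905 + 0.28·0.17367 + 0.65·0.11214
      = 0.0118335 + 0.0486276 + 0.072891 = 0.1333521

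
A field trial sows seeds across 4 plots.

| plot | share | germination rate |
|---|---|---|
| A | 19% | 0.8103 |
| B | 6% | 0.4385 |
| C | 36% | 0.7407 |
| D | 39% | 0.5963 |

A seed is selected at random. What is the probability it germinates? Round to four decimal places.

P(G) = P(G|A)·P(A) + P(G|B)·P(B) + P(G|C)·P(C) + P(G|D)·P(D)
      = 0.8103·0.19 + 0.4385·0.06 + 0.7407·0.36 + 0.5963·0.39
      = 0.153957 + 0.02631 + 0.266652 + 0.232557 = 0.679476

P(G) ≈ 0.6795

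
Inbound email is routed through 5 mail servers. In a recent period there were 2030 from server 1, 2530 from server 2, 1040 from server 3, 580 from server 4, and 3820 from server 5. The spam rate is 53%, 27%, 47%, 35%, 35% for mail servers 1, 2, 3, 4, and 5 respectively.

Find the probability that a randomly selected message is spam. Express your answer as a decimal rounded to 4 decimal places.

P(S) ≈ 0.3788

Total: 2030 + 2530 + 1040 + 580 + 3820 = 10000.
P(1) = 2030/10000 = 0.203. P(2) = 2530/10000 = 0.253. P(3) = 1040/10000 = 0.104. P(4) = 580/10000 = 0.058. P(5) = 3820/10000 = 0.382.
P(S) = P(S|1)·P(1) + P(S|2)·P(2) + P(S|3)·P(3) + P(S|4)·P(4) + P(S|5)·P(5)
      = 0.53·0.203 + 0.27·0.253 + 0.47·0.104 + 0.35·0.058 + 0.35·0.382
      = 0.10759 + 0.06831 + 0.04888 + 0.0203 + 0.1337 = 0.37878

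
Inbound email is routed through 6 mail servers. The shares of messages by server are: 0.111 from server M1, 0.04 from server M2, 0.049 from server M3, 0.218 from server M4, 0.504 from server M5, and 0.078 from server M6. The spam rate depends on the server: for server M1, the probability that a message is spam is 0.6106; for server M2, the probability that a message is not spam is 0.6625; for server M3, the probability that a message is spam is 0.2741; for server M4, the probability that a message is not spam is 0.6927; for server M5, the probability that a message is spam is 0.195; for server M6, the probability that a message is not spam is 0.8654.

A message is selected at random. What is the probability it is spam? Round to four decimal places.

P(S) ≈ 0.2705

P(S|M2) = 1 − 0.6625 = 0.3375.
P(S|M4) = 1 − 0.6927 = 0.3073.
P(S|M6) = 1 − 0.8654 = 0.1346.
Summing over the partition,
P(S) = P(S|M1)·P(M1) + P(S|M2)·P(M2) + P(S|M3)·P(M3) + P(S|M4)·P(M4) + P(S|M5)·P(M5) + P(S|M6)·P(M6)
      = 0.6106·0.111 + 0.3375·0.04 + 0.2741·0.049 + 0.3073·0.218 + 0.195·0.504 + 0.1346·0.078
      = 0.0677766 + 0.0135 + 0.0134309 + 0.0669914 + 0.09828 + 0.0104988 = 0.2704777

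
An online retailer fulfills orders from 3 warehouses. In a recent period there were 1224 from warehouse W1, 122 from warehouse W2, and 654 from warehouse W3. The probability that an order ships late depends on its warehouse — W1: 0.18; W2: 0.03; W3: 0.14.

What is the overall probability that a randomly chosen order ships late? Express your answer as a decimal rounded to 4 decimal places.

0.1578

Total: 1224 + 122 + 654 = 2000.
P(W1) = 1224/2000 = 0.612. P(W2) = 122/2000 = 0.061. P(W3) = 654/2000 = 0.327.
P(L) = P(L|W1)·P(W1) + P(L|W2)·P(W2) + P(L|W3)·P(W3)
      = 0.18·0.612 + 0.03·0.061 + 0.14·0.327
      = 0.11016 + 0.00183 + 0.04578 = 0.15777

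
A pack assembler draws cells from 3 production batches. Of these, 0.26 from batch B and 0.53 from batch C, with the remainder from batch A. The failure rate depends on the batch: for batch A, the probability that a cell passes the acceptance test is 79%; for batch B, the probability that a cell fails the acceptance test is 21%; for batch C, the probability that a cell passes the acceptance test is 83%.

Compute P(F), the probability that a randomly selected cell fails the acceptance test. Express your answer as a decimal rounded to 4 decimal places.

0.1888

P(A) = 1 − (0.26 + 0.53) = 0.21.
P(F|A) = 1 − 0.79 = 0.21.
P(F|C) = 1 − 0.83 = 0.17.
P(F) = P(F|A)·P(A) + P(F|B)·P(B) + P(F|C)·P(C)
      = 0.21·0.21 + 0.21·0.26 + 0.17·0.53
      = 0.0441 + 0.0546 + 0.0901 = 0.1888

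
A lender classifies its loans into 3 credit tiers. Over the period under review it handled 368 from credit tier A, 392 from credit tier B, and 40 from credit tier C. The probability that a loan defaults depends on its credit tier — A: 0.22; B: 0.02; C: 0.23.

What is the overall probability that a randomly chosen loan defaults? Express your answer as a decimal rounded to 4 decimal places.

Total: 368 + 392 + 40 = 800.
P(A) = 368/800 = 0.46. P(B) = 392/800 = 0.49. P(C) = 40/800 = 0.05.
Summing over the partition,
P(D) = P(D|A)·P(A) + P(D|B)·P(B) + P(D|C)·P(C)
      = 0.22·0.46 + 0.02·0.49 + 0.23·0.05
      = 0.1012 + 0.0098 + 0.0115 = 0.1225

P(D) ≈ 0.1225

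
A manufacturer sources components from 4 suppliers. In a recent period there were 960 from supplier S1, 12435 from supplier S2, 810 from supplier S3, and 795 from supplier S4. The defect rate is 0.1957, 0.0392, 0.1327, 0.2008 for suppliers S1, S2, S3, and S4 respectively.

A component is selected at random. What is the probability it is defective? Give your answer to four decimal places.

Total: 960 + 12435 + 810 + 795 = 15000.
P(S1) = 960/15000 = 0.064. P(S2) = 12435/15000 = 0.829. P(S3) = 810/15000 = 0.054. P(S4) = 795/15000 = 0.053.
P(D) = P(D|S1)·P(S1) + P(D|S2)·P(S2) + P(D|S3)·P(S3) + P(D|S4)·P(S4)
      = 0.1957·0.064 + 0.0392·0.829 + 0.1327·0.054 + 0.2008·0.053
      = 0.0125248 + 0.0324968 + 0.0071658 + 0.0106424 = 0.0628298

0.0628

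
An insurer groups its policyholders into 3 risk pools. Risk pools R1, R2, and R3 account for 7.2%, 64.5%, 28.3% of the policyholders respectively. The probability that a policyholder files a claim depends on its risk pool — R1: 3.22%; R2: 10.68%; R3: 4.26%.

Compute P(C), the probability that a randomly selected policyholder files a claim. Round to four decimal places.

P(C) = P(C|R1)·P(R1) + P(C|R2)·P(R2) + P(C|R3)·P(R3)
      = 0.0322·0.072 + 0.1068·0.645 + 0.0426·0.283
      = 0.0023184 + 0.068886 + 0.0120558 = 0.0832602

P(C) ≈ 0.0833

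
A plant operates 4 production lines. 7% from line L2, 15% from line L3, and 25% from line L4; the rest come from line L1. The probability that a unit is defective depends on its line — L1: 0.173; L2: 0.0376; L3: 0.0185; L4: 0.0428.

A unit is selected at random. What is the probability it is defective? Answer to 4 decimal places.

P(L1) = 1 − (0.07 + 0.15 + 0.25) = 0.53.
P(D) = P(D|L1)·P(L1) + P(D|L2)·P(L2) + P(D|L3)·P(L3) + P(D|L4)·P(L4)
      = 0.173·0.53 + 0.0376·0.07 + 0.0185·0.15 + 0.0428·0.25
      = 0.09169 + 0.002632 + 0.002775 + 0.0107 = 0.107797

0.1078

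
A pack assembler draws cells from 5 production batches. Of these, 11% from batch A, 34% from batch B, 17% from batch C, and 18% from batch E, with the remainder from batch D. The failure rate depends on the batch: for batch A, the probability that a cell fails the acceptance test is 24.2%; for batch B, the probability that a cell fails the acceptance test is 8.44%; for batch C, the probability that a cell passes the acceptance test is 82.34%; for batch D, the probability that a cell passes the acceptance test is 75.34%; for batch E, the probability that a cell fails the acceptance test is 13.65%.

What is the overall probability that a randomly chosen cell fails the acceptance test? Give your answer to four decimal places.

P(F) ≈ 0.1592

P(D) = 1 − (0.11 + 0.34 + 0.17 + 0.18) = 0.2.
P(F|C) = 1 − 0.8234 = 0.1766.
P(F|D) = 1 − 0.7534 = 0.2466.
P(F) = P(F|A)·P(A) + P(F|B)·P(B) + P(F|C)·P(C) + P(F|D)·P(D) + P(F|E)·P(E)
      = 0.242·0.11 + 0.0844·0.34 + 0.1766·0.17 + 0.2466·0.2 + 0.1365·0.18
      = 0.02662 + 0.028696 + 0.030022 + 0.04932 + 0.02457 = 0.159228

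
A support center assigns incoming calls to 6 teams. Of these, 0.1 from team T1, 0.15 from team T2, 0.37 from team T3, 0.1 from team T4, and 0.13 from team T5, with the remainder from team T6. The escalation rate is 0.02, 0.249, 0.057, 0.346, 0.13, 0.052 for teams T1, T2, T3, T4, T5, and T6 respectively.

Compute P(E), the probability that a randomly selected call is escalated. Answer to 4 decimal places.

P(E) ≈ 0.1197

P(T6) = 1 − (0.1 + 0.15 + 0.37 + 0.1 + 0.13) = 0.15.
Using total probability over the partition,
P(E) = P(E|T1)·P(T1) + P(E|T2)·P(T2) + P(E|T3)·P(T3) + P(E|T4)·P(T4) + P(E|T5)·P(T5) + P(E|T6)·P(T6)
      = 0.02·0.1 + 0.249·0.15 + 0.057·0.37 + 0.346·0.1 + 0.13·0.13 + 0.052·0.15
      = 0.002 + 0.03735 + 0.02109 + 0.0346 + 0.0169 + 0.0078 = 0.11974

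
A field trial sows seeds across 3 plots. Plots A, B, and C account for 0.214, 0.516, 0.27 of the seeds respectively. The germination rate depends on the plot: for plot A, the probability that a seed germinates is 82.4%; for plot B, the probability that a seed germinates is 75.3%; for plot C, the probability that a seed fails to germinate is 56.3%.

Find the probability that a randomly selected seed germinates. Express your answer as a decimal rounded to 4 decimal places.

P(G|C) = 1 − 0.563 = 0.437.
P(G) = P(G|A)·P(A) + P(G|B)·P(B) + P(G|C)·P(C)
      = 0.824·0.214 + 0.753·0.516 + 0.437·0.27
      = 0.176336 + 0.388548 + 0.11799 = 0.682874

P(G) ≈ 0.6829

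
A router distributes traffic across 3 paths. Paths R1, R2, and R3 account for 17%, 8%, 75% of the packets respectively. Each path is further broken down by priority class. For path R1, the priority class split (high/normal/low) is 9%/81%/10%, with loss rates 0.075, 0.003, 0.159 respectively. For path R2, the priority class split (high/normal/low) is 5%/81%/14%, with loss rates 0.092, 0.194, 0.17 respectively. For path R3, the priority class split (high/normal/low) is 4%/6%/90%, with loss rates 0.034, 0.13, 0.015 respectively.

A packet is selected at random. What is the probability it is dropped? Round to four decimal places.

P(L|R1) = 0.09·0.075 + 0.81·0.003 + 0.1·0.159 = 0.00675 + 0.00243 + 0.0159 = 0.02508
P(L|R2) = 0.05·0.092 + 0.81·0.194 + 0.14·0.17 = 0.0046 + 0.15714 + 0.0238 = 0.18554
P(L|R3) = 0.04·0.034 + 0.06·0.13 + 0.9·0.015 = 0.00136 + 0.0078 + 0.0135 = 0.02266
By total probability over the outer partition,
P(L) = 0.17·0.02508 + 0.08·0.18554 + 0.75·0.02266
      = 0.0042636 + 0.0148432 + 0.016995 = 0.0361018

P(L) ≈ 0.0361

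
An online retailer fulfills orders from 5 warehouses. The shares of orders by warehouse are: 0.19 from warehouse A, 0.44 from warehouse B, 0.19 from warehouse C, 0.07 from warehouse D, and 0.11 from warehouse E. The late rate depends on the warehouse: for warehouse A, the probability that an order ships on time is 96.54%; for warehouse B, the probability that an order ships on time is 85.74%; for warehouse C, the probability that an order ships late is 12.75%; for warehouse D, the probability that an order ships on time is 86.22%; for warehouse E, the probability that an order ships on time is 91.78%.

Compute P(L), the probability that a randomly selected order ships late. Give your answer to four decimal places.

P(L|A) = 1 − 0.9654 = 0.0346.
P(L|B) = 1 − 0.8574 = 0.1426.
P(L|D) = 1 − 0.8622 = 0.1378.
P(L|E) = 1 − 0.9178 = 0.0822.
Summing over the partition,
P(L) = P(L|A)·P(A) + P(L|B)·P(B) + P(L|C)·P(C) + P(L|D)·P(D) + P(L|E)·P(E)
      = 0.0346·0.19 + 0.1426·0.44 + 0.1275·0.19 + 0.1378·0.07 + 0.0822·0.11
      = 0.006574 + 0.062744 + 0.024225 + 0.009646 + 0.009042 = 0.112231

0.1122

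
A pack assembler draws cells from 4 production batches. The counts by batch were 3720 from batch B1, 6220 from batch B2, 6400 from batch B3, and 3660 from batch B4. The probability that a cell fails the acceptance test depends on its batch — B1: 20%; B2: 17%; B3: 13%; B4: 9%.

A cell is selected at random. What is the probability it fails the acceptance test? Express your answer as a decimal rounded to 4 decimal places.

Total: 3720 + 6220 + 6400 + 3660 = 20000.
P(B1) = 3720/20000 = 0.186. P(B2) = 6220/20000 = 0.311. P(B3) = 6400/20000 = 0.32. P(B4) = 3660/20000 = 0.183.
By the law of total probability,
P(F) = P(F|B1)·P(B1) + P(F|B2)·P(B2) + P(F|B3)·P(B3) + P(F|B4)·P(B4)
      = 0.2·0.186 + 0.17·0.311 + 0.13·0.32 + 0.09·0.183
      = 0.0372 + 0.05287 + 0.0416 + 0.01647 = 0.14814

P(F) ≈ 0.1481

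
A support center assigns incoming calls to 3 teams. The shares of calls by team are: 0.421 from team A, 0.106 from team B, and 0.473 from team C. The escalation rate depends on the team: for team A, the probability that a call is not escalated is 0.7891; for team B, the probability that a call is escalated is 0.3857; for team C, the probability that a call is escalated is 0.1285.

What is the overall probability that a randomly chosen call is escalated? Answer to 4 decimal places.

P(E) ≈ 0.1905

P(E|A) = 1 − 0.7891 = 0.2109.
P(E) = P(E|A)·P(A) + P(E|B)·P(B) + P(E|C)·P(C)
      = 0.2109·0.421 + 0.3857·0.106 + 0.1285·0.473
      = 0.0887889 + 0.0408842 + 0.0607805 = 0.1904536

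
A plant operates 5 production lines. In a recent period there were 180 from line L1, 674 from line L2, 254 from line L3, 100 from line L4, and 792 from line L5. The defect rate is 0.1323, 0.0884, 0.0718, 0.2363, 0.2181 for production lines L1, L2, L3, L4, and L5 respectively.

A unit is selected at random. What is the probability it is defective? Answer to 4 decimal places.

Total: 180 + 674 + 254 + 100 + 792 = 2000.
P(L1) = 180/2000 = 0.09. P(L2) = 674/2000 = 0.337. P(L3) = 254/2000 = 0.127. P(L4) = 100/2000 = 0.05. P(L5) = 792/2000 = 0.396.
P(D) = P(D|L1)·P(L1) + P(D|L2)·P(L2) + P(D|L3)·P(L3) + P(D|L4)·P(L4) + P(D|L5)·P(L5)
      = 0.1323·0.09 + 0.0884·0.337 + 0.0718·0.127 + 0.2363·0.05 + 0.2181·0.396
      = 0.011907 + 0.0297908 + 0.0091186 + 0.011815 + 0.0863676 = 0.148999

0.1490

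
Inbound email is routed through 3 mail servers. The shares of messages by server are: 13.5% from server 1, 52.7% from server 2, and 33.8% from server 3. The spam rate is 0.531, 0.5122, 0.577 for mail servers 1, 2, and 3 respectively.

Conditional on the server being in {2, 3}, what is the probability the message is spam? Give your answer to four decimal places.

P(S|J) ≈ 0.5375

Let J = {2, 3}.
P(J) = 0.527 + 0.338 = 0.865.
P(S ∩ J) = 0.5122·0.527 + 0.577·0.338 = 0.2699294 + 0.195026 = 0.4649554.
P(S | J) = 0.4649554 / 0.865 = 0.537521…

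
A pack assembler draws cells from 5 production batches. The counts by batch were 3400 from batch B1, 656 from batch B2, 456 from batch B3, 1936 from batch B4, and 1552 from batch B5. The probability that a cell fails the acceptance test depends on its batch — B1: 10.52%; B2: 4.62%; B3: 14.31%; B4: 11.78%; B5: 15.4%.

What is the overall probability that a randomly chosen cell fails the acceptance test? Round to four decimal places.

0.1150

Total: 3400 + 656 + 456 + 1936 + 1552 = 8000.
P(B1) = 3400/8000 = 0.425. P(B2) = 656/8000 = 0.082. P(B3) = 456/8000 = 0.057. P(B4) = 1936/8000 = 0.242. P(B5) = 1552/8000 = 0.194.
P(F) = P(F|B1)·P(B1) + P(F|B2)·P(B2) + P(F|B3)·P(B3) + P(F|B4)·P(B4) + P(F|B5)·P(B5)
      = 0.1052·0.425 + 0.0462·0.082 + 0.1431·0.057 + 0.1178·0.242 + 0.154·0.194
      = 0.04471 + 0.0037884 + 0.0081567 + 0.0285076 + 0.029876 = 0.1150387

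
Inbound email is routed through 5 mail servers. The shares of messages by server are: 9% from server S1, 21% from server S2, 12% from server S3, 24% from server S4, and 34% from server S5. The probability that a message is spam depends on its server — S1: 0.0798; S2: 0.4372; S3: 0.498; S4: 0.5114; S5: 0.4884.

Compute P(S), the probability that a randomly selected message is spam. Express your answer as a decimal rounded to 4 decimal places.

Summing over the partition,
P(S) = P(S|S1)·P(S1) + P(S|S2)·P(S2) + P(S|S3)·P(S3) + P(S|S4)·P(S4) + P(S|S5)·P(S5)
      = 0.0798·0.09 + 0.4372·0.21 + 0.498·0.12 + 0.5114·0.24 + 0.4884·0.34
      = 0.007182 + 0.091812 + 0.05976 + 0.122736 + 0.166056 = 0.447546

P(S) ≈ 0.4475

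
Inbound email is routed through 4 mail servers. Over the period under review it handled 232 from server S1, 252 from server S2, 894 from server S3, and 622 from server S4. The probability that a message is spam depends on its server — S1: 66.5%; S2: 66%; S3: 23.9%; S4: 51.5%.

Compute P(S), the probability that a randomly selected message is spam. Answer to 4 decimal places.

Total: 232 + 252 + 894 + 622 = 2000.
P(S1) = 232/2000 = 0.116. P(S2) = 252/2000 = 0.126. P(S3) = 894/2000 = 0.447. P(S4) = 622/2000 = 0.311.
P(S) = P(S|S1)·P(S1) + P(S|S2)·P(S2) + P(S|S3)·P(S3) + P(S|S4)·P(S4)
      = 0.665·0.116 + 0.66·0.126 + 0.239·0.447 + 0.515·0.311
      = 0.07714 + 0.08316 + 0.106833 + 0.160165 = 0.427298

0.4273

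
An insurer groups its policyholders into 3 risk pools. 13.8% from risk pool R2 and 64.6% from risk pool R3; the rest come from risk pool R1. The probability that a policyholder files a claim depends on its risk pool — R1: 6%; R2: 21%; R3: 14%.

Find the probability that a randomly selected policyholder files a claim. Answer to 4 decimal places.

P(R1) = 1 − (0.138 + 0.646) = 0.216.
Using total probability over the partition,
P(C) = P(C|R1)·P(R1) + P(C|R2)·P(R2) + P(C|R3)·P(R3)
      = 0.06·0.216 + 0.21·0.138 + 0.14·0.646
      = 0.01296 + 0.02898 + 0.09044 = 0.13238

P(C) ≈ 0.1324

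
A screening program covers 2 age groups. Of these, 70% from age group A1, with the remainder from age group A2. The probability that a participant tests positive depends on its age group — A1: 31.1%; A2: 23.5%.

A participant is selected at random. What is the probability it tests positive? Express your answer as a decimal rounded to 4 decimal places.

0.2882

P(A2) = 1 − (0.7) = 0.3.
P(T) = P(T|A1)·P(A1) + P(T|A2)·P(A2)
      = 0.311·0.7 + 0.235·0.3
      = 0.2177 + 0.0705 = 0.2882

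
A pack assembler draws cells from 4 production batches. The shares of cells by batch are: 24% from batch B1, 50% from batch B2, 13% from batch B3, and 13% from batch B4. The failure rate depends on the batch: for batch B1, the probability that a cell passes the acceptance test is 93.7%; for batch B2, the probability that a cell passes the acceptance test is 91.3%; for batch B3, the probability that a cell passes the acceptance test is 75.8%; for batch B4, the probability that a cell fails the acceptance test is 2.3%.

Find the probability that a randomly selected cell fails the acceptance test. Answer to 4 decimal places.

P(F|B1) = 1 − 0.937 = 0.063.
P(F|B2) = 1 − 0.913 = 0.087.
P(F|B3) = 1 − 0.758 = 0.242.
P(F) = P(F|B1)·P(B1) + P(F|B2)·P(B2) + P(F|B3)·P(B3) + P(F|B4)·P(B4)
      = 0.063·0.24 + 0.087·0.5 + 0.242·0.13 + 0.023·0.13
      = 0.01512 + 0.0435 + 0.03146 + 0.00299 = 0.09307

P(F) ≈ 0.0931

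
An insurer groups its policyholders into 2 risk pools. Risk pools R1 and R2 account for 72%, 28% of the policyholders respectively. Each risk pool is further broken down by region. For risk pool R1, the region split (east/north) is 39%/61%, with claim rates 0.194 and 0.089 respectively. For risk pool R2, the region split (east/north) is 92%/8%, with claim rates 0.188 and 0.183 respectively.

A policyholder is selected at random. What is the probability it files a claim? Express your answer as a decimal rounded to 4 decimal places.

0.1461

P(C|R1) = 0.39·0.194 + 0.61·0.089 = 0.07566 + 0.05429 = 0.12995
P(C|R2) = 0.92·0.188 + 0.08·0.183 = 0.17296 + 0.01464 = 0.1876
By total probability over the outer partition,
P(C) = 0.72·0.12995 + 0.28·0.1876
      = 0.093564 + 0.052528 = 0.146092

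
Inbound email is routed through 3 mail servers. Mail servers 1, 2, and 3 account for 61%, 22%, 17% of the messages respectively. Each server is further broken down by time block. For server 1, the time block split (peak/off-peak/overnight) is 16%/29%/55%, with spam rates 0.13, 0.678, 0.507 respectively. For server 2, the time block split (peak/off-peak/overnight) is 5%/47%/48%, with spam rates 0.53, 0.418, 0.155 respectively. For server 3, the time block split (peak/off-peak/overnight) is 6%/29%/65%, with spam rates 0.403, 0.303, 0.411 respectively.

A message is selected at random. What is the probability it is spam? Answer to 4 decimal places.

P(S|1) = 0.16·0.13 + 0.29·0.678 + 0.55·0.507 = 0.0208 + 0.19662 + 0.27885 = 0.49627
P(S|2) = 0.05·0.53 + 0.47·0.418 + 0.48·0.155 = 0.0265 + 0.19646 + 0.0744 = 0.29736
P(S|3) = 0.06·0.403 + 0.29·0.303 + 0.65·0.411 = 0.02418 + 0.08787 + 0.26715 = 0.3792
By total probability over the outer partition,
P(S) = 0.61·0.49627 + 0.22·0.29736 + 0.17·0.3792
      = 0.3027247 + 0.0654192 + 0.064464 = 0.4326079

0.4326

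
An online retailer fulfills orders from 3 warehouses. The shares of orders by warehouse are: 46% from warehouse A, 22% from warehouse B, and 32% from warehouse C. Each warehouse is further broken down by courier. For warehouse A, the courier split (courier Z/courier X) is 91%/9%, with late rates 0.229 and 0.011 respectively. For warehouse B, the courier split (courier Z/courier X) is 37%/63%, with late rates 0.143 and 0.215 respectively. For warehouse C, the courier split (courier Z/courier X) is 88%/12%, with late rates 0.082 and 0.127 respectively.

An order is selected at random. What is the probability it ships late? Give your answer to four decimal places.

0.1657

P(L|A) = 0.91·0.229 + 0.09·0.011 = 0.20839 + 0.00099 = 0.20938
P(L|B) = 0.37·0.143 + 0.63·0.215 = 0.05291 + 0.13545 = 0.18836
P(L|C) = 0.88·0.082 + 0.12·0.127 = 0.07216 + 0.01524 = 0.0874
By total probability over the outer partition,
P(L) = 0.46·0.20938 + 0.22·0.18836 + 0.32·0.0874
      = 0.0963148 + 0.0414392 + 0.027968 = 0.165722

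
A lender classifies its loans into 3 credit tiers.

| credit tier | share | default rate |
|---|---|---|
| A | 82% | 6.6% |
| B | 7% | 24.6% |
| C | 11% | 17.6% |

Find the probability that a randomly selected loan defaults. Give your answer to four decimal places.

P(D) ≈ 0.0907

By the law of total probability,
P(D) = P(D|A)·P(A) + P(D|B)·P(B) + P(D|C)·P(C)
      = 0.066·0.82 + 0.246·0.07 + 0.176·0.11
      = 0.05412 + 0.01722 + 0.01936 = 0.0907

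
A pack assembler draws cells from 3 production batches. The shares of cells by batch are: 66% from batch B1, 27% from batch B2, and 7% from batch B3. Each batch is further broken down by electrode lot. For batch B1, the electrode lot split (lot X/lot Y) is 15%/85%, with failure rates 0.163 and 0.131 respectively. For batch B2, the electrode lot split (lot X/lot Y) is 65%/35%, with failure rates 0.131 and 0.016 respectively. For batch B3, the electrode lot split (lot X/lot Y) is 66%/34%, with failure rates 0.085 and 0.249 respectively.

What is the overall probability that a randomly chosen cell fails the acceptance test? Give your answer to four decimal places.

P(F|B1) = 0.15·0.163 + 0.85·0.131 = 0.02445 + 0.11135 = 0.1358
P(F|B2) = 0.65·0.131 + 0.35·0.016 = 0.08515 + 0.0056 = 0.09075
P(F|B3) = 0.66·0.085 + 0.34·0.249 = 0.0561 + 0.08466 = 0.14076
By total probability over the outer partition,
P(F) = 0.66·0.1358 + 0.27·0.09075 + 0.07·0.14076
      = 0.089628 + 0.0245025 + 0.0098532 = 0.1239837

0.1240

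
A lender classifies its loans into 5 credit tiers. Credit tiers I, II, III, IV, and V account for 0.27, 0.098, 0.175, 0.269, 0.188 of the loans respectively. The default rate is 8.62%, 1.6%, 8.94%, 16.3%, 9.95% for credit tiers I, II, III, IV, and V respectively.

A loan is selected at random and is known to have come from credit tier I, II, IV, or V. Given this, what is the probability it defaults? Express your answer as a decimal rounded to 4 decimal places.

0.1059

Let S = {I, II, IV, V}.
P(S) = 0.27 + 0.098 + 0.269 + 0.188 = 0.825.
P(D ∩ S) = 0.0862·0.27 + 0.016·0.098 + 0.163·0.269 + 0.0995·0.188 = 0.023274 + 0.001568 + 0.043847 + 0.018706 = 0.087395.
P(D | S) = 0.087395 / 0.825 = 0.105933…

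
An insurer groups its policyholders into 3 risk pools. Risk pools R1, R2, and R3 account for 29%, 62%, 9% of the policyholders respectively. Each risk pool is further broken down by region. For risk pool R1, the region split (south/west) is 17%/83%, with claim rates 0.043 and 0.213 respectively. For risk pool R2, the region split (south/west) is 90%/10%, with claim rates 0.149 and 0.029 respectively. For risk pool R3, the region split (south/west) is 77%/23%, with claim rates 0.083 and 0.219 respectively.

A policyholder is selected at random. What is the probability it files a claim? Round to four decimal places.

P(C) ≈ 0.1486

P(C|R1) = 0.17·0.043 + 0.83·0.213 = 0.00731 + 0.17679 = 0.1841
P(C|R2) = 0.9·0.149 + 0.1·0.029 = 0.1341 + 0.0029 = 0.137
P(C|R3) = 0.77·0.083 + 0.23·0.219 = 0.06391 + 0.05037 = 0.11428
By total probability over the outer partition,
P(C) = 0.29·0.1841 + 0.62·0.137 + 0.09·0.11428
      = 0.053389 + 0.08494 + 0.0102852 = 0.1486142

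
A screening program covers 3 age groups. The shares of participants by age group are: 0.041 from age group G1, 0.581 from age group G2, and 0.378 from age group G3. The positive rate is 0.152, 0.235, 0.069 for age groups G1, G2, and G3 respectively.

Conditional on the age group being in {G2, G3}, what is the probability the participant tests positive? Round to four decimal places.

Let S = {G2, G3}.
P(S) = 0.581 + 0.378 = 0.959.
P(T ∩ S) = 0.235·0.581 + 0.069·0.378 = 0.136535 + 0.026082 = 0.162617.
P(T | S) = 0.162617 / 0.959 = 0.169569…

P(T|S) ≈ 0.1696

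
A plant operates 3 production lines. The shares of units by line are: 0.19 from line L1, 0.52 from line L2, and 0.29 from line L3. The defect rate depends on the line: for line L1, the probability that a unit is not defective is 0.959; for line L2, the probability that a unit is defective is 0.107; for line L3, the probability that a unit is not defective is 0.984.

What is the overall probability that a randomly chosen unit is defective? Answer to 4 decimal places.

0.0681

P(D|L1) = 1 − 0.959 = 0.041.
P(D|L3) = 1 − 0.984 = 0.016.
By the law of total probability,
P(D) = P(D|L1)·P(L1) + P(D|L2)·P(L2) + P(D|L3)·P(L3)
      = 0.041·0.19 + 0.107·0.52 + 0.016·0.29
      = 0.00779 + 0.05564 + 0.00464 = 0.06807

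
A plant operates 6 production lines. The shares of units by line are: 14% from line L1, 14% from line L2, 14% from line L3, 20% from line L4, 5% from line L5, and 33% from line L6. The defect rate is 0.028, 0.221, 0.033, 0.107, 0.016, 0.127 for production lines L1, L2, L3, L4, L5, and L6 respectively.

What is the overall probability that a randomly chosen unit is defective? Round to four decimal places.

P(D) = P(D|L1)·P(L1) + P(D|L2)·P(L2) + P(D|L3)·P(L3) + P(D|L4)·P(L4) + P(D|L5)·P(L5) + P(D|L6)·P(L6)
      = 0.028·0.14 + 0.221·0.14 + 0.033·0.14 + 0.107·0.2 + 0.016·0.05 + 0.127·0.33
      = 0.00392 + 0.03094 + 0.00462 + 0.0214 + 0.0008 + 0.04191 = 0.10359

P(D) ≈ 0.1036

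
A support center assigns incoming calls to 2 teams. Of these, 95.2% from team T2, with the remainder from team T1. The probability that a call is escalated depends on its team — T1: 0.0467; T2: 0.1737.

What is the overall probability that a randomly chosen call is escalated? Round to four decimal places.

P(T1) = 1 − (0.952) = 0.048.
Using total probability over the partition,
P(E) = P(E|T1)·P(T1) + P(E|T2)·P(T2)
      = 0.0467·0.048 + 0.1737·0.952
      = 0.0022416 + 0.1653624 = 0.167604

0.1676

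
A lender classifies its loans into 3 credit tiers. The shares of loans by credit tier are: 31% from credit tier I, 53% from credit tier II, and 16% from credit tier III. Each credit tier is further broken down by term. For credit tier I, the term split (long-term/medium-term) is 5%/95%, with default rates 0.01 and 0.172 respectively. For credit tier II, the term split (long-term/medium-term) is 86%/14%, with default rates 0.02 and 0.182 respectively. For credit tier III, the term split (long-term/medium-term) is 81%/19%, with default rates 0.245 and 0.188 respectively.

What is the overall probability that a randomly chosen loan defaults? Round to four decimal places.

P(D) ≈ 0.1109

P(D|I) = 0.05·0.01 + 0.95·0.172 = 0.0005 + 0.1634 = 0.1639
P(D|II) = 0.86·0.02 + 0.14·0.182 = 0.0172 + 0.02548 = 0.04268
P(D|III) = 0.81·0.245 + 0.19·0.188 = 0.19845 + 0.03572 = 0.23417
Then overall,
P(D) = 0.31·0.1639 + 0.53·0.04268 + 0.16·0.23417
      = 0.050809 + 0.0226204 + 0.0374672 = 0.1108966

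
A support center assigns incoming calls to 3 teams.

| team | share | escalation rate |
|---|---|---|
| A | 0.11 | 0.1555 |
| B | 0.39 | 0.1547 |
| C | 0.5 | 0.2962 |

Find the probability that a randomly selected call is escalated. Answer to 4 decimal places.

P(E) = P(E|A)·P(A) + P(E|B)·P(B) + P(E|C)·P(C)
      = 0.1555·0.11 + 0.1547·0.39 + 0.2962·0.5
      = 0.017105 + 0.060333 + 0.1481 = 0.225538

0.2255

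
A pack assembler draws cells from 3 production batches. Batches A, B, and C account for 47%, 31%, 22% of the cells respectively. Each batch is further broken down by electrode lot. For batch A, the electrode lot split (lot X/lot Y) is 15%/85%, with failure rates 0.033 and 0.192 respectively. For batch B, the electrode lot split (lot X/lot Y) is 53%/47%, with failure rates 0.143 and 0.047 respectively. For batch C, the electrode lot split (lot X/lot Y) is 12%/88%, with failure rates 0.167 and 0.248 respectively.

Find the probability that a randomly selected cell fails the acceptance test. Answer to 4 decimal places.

P(F|A) = 0.15·0.033 + 0.85·0.192 = 0.00495 + 0.1632 = 0.16815
P(F|B) = 0.53·0.143 + 0.47·0.047 = 0.07579 + 0.02209 = 0.09788
P(F|C) = 0.12·0.167 + 0.88·0.248 = 0.02004 + 0.21824 = 0.23828
By total probability over the outer partition,
P(F) = 0.47·0.16815 + 0.31·0.09788 + 0.22·0.23828
      = 0.0790305 + 0.0303428 + 0.0524216 = 0.1617949

P(F) ≈ 0.1618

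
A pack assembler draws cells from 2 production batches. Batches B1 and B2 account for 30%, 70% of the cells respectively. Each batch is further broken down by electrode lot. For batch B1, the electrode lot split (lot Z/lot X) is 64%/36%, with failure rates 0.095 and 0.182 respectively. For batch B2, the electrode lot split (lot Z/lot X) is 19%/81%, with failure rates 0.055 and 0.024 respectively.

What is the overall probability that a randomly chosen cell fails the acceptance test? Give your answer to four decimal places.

0.0588

P(F|B1) = 0.64·0.095 + 0.36·0.182 = 0.0608 + 0.06552 = 0.12632
P(F|B2) = 0.19·0.055 + 0.81·0.024 = 0.01045 + 0.01944 = 0.02989
By total probability over the outer partition,
P(F) = 0.3·0.12632 + 0.7·0.02989
      = 0.037896 + 0.020923 = 0.058819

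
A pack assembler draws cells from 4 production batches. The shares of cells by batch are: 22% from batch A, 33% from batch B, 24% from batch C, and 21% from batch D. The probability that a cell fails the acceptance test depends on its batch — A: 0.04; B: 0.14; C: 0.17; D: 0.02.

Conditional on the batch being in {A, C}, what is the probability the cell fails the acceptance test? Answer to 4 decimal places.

0.1078

Let S = {A, C}.
P(S) = 0.22 + 0.24 = 0.46.
P(F ∩ S) = 0.04·0.22 + 0.17·0.24 = 0.0088 + 0.0408 = 0.0496.
P(F | S) = 0.0496 / 0.46 = 0.107826…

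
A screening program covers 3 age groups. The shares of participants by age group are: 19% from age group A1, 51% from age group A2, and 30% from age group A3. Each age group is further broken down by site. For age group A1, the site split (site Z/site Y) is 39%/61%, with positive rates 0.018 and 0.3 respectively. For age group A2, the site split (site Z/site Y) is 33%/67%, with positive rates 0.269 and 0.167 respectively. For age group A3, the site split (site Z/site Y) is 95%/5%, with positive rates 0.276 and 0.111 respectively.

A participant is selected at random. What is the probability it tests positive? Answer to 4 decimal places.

0.2188

P(T|A1) = 0.39·0.018 + 0.61·0.3 = 0.00702 + 0.183 = 0.19002
P(T|A2) = 0.33·0.269 + 0.67·0.167 = 0.08877 + 0.11189 = 0.20066
P(T|A3) = 0.95·0.276 + 0.05·0.111 = 0.2622 + 0.00555 = 0.26775
By total probability over the outer partition,
P(T) = 0.19·0.19002 + 0.51·0.20066 + 0.3·0.26775
      = 0.0361038 + 0.1023366 + 0.080325 = 0.2187654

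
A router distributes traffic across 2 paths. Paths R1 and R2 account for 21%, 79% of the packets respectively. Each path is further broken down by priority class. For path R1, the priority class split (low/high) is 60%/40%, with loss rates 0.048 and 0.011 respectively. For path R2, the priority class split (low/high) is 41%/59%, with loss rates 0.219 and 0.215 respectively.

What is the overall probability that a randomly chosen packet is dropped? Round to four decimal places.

0.1781

P(L|R1) = 0.6·0.048 + 0.4·0.011 = 0.0288 + 0.0044 = 0.0332
P(L|R2) = 0.41·0.219 + 0.59·0.215 = 0.08979 + 0.12685 = 0.21664
Then overall,
P(L) = 0.21·0.0332 + 0.79·0.21664
      = 0.006972 + 0.1711456 = 0.1781176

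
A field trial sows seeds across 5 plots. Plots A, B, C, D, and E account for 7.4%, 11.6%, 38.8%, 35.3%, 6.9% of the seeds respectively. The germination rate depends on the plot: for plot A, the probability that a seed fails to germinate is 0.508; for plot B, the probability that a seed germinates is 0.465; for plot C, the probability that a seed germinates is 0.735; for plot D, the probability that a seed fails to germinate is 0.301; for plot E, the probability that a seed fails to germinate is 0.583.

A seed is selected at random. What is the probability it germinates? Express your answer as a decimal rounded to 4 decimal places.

P(G|A) = 1 − 0.508 = 0.492.
P(G|D) = 1 − 0.301 = 0.699.
P(G|E) = 1 − 0.583 = 0.417.
P(G) = P(G|A)·P(A) + P(G|B)·P(B) + P(G|C)·P(C) + P(G|D)·P(D) + P(G|E)·P(E)
      = 0.492·0.074 + 0.465·0.116 + 0.735·0.388 + 0.699·0.353 + 0.417·0.069
      = 0.036408 + 0.05394 + 0.28518 + 0.246747 + 0.028773 = 0.651048

P(G) ≈ 0.6510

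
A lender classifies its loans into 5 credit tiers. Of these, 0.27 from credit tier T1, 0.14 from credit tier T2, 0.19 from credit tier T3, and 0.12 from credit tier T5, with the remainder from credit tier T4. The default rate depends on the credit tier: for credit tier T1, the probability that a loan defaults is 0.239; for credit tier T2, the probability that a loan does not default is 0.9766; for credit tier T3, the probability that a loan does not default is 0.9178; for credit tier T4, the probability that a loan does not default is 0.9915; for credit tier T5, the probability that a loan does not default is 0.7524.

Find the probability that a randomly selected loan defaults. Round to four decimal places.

P(T4) = 1 − (0.27 + 0.14 + 0.19 + 0.12) = 0.28.
P(D|T2) = 1 − 0.9766 = 0.0234.
P(D|T3) = 1 − 0.9178 = 0.0822.
P(D|T4) = 1 − 0.9915 = 0.0085.
P(D|T5) = 1 − 0.7524 = 0.2476.
Using total probability over the partition,
P(D) = P(D|T1)·P(T1) + P(D|T2)·P(T2) + P(D|T3)·P(T3) + P(D|T4)·P(T4) + P(D|T5)·P(T5)
      = 0.239·0.27 + 0.0234·0.14 + 0.0822·0.19 + 0.0085·0.28 + 0.2476·0.12
      = 0.06453 + 0.003276 + 0.015618 + 0.00238 + 0.029712 = 0.115516

P(D) ≈ 0.1155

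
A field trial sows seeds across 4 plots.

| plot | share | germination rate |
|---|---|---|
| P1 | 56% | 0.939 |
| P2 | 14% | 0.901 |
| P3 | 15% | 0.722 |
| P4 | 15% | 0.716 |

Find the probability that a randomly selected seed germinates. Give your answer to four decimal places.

0.8677

P(G) = P(G|P1)·P(P1) + P(G|P2)·P(P2) + P(G|P3)·P(P3) + P(G|P4)·P(P4)
      = 0.939·0.56 + 0.901·0.14 + 0.722·0.15 + 0.716·0.15
      = 0.52584 + 0.12614 + 0.1083 + 0.1074 = 0.86768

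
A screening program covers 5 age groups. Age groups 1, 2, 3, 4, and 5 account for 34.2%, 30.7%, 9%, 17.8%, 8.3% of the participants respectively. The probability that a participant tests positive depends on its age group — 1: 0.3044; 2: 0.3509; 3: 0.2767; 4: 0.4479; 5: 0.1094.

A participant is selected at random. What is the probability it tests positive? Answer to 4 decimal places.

By the law of total probability,
P(T) = P(T|1)·P(1) + P(T|2)·P(2) + P(T|3)·P(3) + P(T|4)·P(4) + P(T|5)·P(5)
      = 0.3044·0.342 + 0.3509·0.307 + 0.2767·0.09 + 0.4479·0.178 + 0.1094·0.083
      = 0.1041048 + 0.1077263 + 0.024903 + 0.0797262 + 0.0090802 = 0.3255405

0.3255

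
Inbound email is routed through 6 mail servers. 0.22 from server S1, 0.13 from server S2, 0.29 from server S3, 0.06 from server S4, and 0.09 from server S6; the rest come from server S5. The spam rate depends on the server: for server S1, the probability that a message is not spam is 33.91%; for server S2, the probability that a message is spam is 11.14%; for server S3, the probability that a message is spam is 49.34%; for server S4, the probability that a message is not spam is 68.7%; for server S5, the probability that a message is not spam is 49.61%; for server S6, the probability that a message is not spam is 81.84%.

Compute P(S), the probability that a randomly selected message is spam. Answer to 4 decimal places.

0.4439

P(S5) = 1 − (0.22 + 0.13 + 0.29 + 0.06 + 0.09) = 0.21.
P(S|S1) = 1 − 0.3391 = 0.6609.
P(S|S4) = 1 − 0.687 = 0.313.
P(S|S5) = 1 − 0.4961 = 0.5039.
P(S|S6) = 1 − 0.8184 = 0.1816.
P(S) = P(S|S1)·P(S1) + P(S|S2)·P(S2) + P(S|S3)·P(S3) + P(S|S4)·P(S4) + P(S|S5)·P(S5) + P(S|S6)·P(S6)
      = 0.6609·0.22 + 0.1114·0.13 + 0.4934·0.29 + 0.313·0.06 + 0.5039·0.21 + 0.1816·0.09
      = 0.145398 + 0.014482 + 0.143086 + 0.01878 + 0.105819 + 0.016344 = 0.443909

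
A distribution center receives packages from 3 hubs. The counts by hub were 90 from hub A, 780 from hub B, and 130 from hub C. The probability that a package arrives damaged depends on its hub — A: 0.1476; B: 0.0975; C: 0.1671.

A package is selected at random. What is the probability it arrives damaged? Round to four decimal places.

P(D) ≈ 0.1111

Total: 90 + 780 + 130 = 1000.
P(A) = 90/1000 = 0.09. P(B) = 780/1000 = 0.78. P(C) = 130/1000 = 0.13.
P(D) = P(D|A)·P(A) + P(D|B)·P(B) + P(D|C)·P(C)
      = 0.1476·0.09 + 0.0975·0.78 + 0.1671·0.13
      = 0.013284 + 0.07605 + 0.021723 = 0.111057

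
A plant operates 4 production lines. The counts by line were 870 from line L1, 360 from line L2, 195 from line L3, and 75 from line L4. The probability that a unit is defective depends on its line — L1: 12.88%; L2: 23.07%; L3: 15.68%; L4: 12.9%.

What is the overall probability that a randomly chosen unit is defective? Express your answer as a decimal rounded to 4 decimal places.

Total: 870 + 360 + 195 + 75 = 1500.
P(L1) = 870/1500 = 0.58. P(L2) = 360/1500 = 0.24. P(L3) = 195/1500 = 0.13. P(L4) = 75/1500 = 0.05.
P(D) = P(D|L1)·P(L1) + P(D|L2)·P(L2) + P(D|L3)·P(L3) + P(D|L4)·P(L4)
      = 0.1288·0.58 + 0.2307·0.24 + 0.1568·0.13 + 0.129·0.05
      = 0.074704 + 0.055368 + 0.020384 + 0.00645 = 0.156906

P(D) ≈ 0.1569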